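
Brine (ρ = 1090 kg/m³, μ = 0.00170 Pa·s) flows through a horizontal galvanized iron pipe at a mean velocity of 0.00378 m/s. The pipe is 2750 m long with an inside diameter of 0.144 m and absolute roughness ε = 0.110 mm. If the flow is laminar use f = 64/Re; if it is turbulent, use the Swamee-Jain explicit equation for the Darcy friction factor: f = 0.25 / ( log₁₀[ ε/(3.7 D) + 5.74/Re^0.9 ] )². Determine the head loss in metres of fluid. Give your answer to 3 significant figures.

Reynolds number Re = ρVD/μ = 1090 · 0.00378 · 0.144 / 0.0017 = 349.
Re < 2300 → laminar flow, so f = 64/Re = 64/349 = 0.1834 (the turbulent correlation is not needed).
Darcy-Weisbach: ΔP = f(L/D)(ρV²/2) = 0.1834·(2750/0.144)·(1090·0.00378²/2) = 0.1834·1.91e+04·0.007787 = 27.27 Pa.
Head loss h_f = ΔP/(ρg) = 27.27/(1090·9.81) = 0.00255 m.

h_f ≈ 0.00255 m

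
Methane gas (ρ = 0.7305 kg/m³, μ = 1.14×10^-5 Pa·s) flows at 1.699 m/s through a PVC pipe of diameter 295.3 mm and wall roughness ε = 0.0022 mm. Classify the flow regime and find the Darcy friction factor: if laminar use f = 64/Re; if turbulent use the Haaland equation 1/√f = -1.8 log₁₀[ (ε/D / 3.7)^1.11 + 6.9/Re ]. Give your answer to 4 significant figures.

Re = ρVD/μ = 0.7305·1.699·0.2953/1.14e-05 = 3.215e+04.
Re > 4000 → turbulent. ε/D = 2.2e-06/0.2953 = 7.45e-06; Haaland: 1/√f = -1.8 log₁₀[4.76e-07 + 0.000215] = 6.601, so f = 0.02295.

f ≈ 0.02295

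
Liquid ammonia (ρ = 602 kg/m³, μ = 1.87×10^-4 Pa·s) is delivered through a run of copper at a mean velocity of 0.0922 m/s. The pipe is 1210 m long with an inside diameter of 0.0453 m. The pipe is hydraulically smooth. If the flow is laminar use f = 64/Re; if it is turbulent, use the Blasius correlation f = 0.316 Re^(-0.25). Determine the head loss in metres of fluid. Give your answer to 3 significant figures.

h_f ≈ 0.340 m

Reynolds number Re = ρVD/μ = 602 · 0.0922 · 0.0453 / 0.000187 = 1.345e+04.
Re > 4000 → turbulent. Smooth-pipe (Blasius): f = 0.316 Re^(-0.25) = 0.316/(1.345e+04)^0.25 = 0.02935.
Darcy-Weisbach: ΔP = f(L/D)(ρV²/2) = 0.02935·(1210/0.0453)·(602·0.0922²/2) = 0.02935·2.671e+04·2.559 = 2006 Pa.
Head loss h_f = ΔP/(ρg) = 2006/(602·9.81) = 0.340 m.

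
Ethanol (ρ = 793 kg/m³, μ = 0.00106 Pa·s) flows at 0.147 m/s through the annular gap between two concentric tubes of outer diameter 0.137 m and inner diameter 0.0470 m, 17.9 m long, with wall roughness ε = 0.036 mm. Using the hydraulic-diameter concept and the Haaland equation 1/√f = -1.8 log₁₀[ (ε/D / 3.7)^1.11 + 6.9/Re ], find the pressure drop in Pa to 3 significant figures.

Hydraulic diameter D_h = 4A/P = D_o - D_i = 0.137 - 0.047 = 0.09 m.
Re = ρVD_h/μ = 793·0.147·0.09/0.00106 = 9898.
ε/D_h = 3.6e-05/0.09 = 0.0004; Haaland gives 1/√f = -1.8 log₁₀[3.96e-05+0.000697] = 5.639, so f = 0.03145.
ΔP = f(L/D_h)(ρV²/2) = 0.03145·17.9/0.09·8.568 = 53.59 Pa.

ΔP ≈ 53.6 Pa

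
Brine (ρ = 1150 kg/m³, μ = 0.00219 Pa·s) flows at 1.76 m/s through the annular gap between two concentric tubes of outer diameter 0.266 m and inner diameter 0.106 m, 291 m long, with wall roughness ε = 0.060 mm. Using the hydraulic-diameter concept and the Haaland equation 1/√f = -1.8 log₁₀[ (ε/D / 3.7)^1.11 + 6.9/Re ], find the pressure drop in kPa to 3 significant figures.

ΔP ≈ 60.1 kPa

Hydraulic diameter D_h = 4A/P = D_o - D_i = 0.266 - 0.106 = 0.16 m.
Re = ρVD_h/μ = 1150·1.76·0.16/0.00219 = 1.479e+05.
ε/D_h = 6e-05/0.16 = 0.000375; Haaland gives 1/√f = -1.8 log₁₀[3.69e-05+4.67e-05] = 7.341, so f = 0.01856.
ΔP = f(L/D_h)(ρV²/2) = 0.01856·291/0.16·1781 = 6.011e+04 Pa.
ΔP = 60.1 kPa.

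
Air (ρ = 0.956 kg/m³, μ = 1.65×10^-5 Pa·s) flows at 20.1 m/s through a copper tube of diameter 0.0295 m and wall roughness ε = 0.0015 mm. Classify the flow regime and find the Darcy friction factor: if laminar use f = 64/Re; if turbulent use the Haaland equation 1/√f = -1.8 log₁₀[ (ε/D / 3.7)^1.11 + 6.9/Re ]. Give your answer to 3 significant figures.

Re = ρVD/μ = 0.956·20.1·0.0295/1.65e-05 = 3.436e+04.
Re > 4000 → turbulent. ε/D = 1.5e-06/0.0295 = 5.08e-05; Haaland: 1/√f = -1.8 log₁₀[4.01e-06 + 0.000201] = 6.639, so f = 0.02269.

f ≈ 0.0227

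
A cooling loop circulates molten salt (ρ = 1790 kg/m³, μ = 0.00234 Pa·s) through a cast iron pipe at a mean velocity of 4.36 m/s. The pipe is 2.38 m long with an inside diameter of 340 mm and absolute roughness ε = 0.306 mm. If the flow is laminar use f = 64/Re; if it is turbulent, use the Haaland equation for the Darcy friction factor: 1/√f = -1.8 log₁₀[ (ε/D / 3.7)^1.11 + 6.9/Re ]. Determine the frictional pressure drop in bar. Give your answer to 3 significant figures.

ΔP ≈ 0.0231 bar

Reynolds number Re = ρVD/μ = 1790 · 4.36 · 0.34 / 0.00234 = 1.134e+06.
Re > 4000 → turbulent. Relative roughness ε/D = 0.000306/0.34 = 0.0009. Haaland: 1/√f = -1.8 log₁₀[(0.0009/3.7)^1.11 + 6.9/1.134e+06] = -1.8 log₁₀[9.74e-05 + 6.08e-06] = 7.173, so f = 0.01943.
Darcy-Weisbach: ΔP = f(L/D)(ρV²/2) = 0.01943·(2.38/0.34)·(1790·4.36²/2) = 0.01943·7·1.701e+04 = 2314 Pa.
ΔP = 2314 Pa = 0.0231 bar.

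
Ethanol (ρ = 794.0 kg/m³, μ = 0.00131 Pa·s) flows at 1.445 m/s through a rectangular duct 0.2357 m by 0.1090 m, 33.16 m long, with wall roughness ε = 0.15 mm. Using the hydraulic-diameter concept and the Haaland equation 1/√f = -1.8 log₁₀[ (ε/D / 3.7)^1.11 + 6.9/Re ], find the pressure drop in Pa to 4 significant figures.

ΔP ≈ 3967 Pa

Hydraulic diameter D_h = 4A/P = 4·(0.2357·0.109)/(2·(0.2357+0.109)) = 0.1028/0.6894 = 0.1491 m.
Re = ρVD_h/μ = 794·1.445·0.1491/0.00131 = 1.306e+05.
ε/D_h = 0.00015/0.1491 = 0.00101; Haaland gives 1/√f = -1.8 log₁₀[0.00011+5.29e-05] = 6.818, so f = 0.02151.
ΔP = f(L/D_h)(ρV²/2) = 0.02151·33.16/0.1491·828.9 = 3967 Pa.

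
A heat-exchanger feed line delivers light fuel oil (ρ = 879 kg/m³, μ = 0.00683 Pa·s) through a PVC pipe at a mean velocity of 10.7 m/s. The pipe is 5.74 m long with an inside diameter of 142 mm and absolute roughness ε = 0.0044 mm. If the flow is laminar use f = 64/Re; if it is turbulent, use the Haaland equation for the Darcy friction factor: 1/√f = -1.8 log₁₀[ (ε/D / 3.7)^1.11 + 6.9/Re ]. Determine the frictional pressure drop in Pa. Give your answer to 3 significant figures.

Reynolds number Re = ρVD/μ = 879 · 10.7 · 0.142 / 0.00683 = 1.955e+05.
Re > 4000 → turbulent. Relative roughness ε/D = 4.4e-06/0.142 = 3.1e-05. Haaland: 1/√f = -1.8 log₁₀[(3.1e-05/3.7)^1.11 + 6.9/1.955e+05] = -1.8 log₁₀[2.31e-06 + 3.53e-05] = 7.965, so f = 0.01576.
Darcy-Weisbach: ΔP = f(L/D)(ρV²/2) = 0.01576·(5.74/0.142)·(879·10.7²/2) = 0.01576·40.42·5.032e+04 = 3.206e+04 Pa.

ΔP ≈ 32100 Pa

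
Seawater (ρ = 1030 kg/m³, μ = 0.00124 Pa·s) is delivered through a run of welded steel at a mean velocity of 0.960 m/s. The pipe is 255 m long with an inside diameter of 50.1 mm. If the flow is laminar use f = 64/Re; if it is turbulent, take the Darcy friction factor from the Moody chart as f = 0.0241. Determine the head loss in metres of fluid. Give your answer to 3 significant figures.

Reynolds number Re = ρVD/μ = 1030 · 0.96 · 0.0501 / 0.00124 = 3.995e+04.
Re > 4000 → turbulent; use the Moody-chart value f = 0.0241.
Darcy-Weisbach: ΔP = f(L/D)(ρV²/2) = 0.0241·(255/0.0501)·(1030·0.96²/2) = 0.0241·5090·474.6 = 5.822e+04 Pa.
Head loss h_f = ΔP/(ρg) = 5.822e+04/(1030·9.81) = 5.76 m.

h_f ≈ 5.76 m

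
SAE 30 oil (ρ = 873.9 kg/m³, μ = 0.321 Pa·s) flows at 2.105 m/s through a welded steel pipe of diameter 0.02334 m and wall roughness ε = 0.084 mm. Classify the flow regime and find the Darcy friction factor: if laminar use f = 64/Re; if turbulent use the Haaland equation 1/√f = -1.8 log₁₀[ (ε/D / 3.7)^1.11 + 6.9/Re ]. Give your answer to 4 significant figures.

f ≈ 0.4785

Re = ρVD/μ = 873.9·2.105·0.02334/0.321 = 133.8.
Re < 2300 → laminar, so f = 64/Re = 0.4785 (roughness is irrelevant in laminar flow).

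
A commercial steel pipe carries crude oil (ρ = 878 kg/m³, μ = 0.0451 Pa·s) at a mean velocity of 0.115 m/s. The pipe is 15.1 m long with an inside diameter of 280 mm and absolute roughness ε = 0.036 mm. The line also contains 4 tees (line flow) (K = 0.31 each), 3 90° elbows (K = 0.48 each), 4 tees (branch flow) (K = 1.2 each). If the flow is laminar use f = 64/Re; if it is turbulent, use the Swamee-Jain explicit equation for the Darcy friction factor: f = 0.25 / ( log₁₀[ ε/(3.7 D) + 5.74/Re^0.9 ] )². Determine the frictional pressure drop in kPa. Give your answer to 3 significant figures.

Reynolds number Re = ρVD/μ = 878 · 0.115 · 0.28 / 0.0451 = 626.9.
Re < 2300 → laminar flow, so f = 64/Re = 64/626.9 = 0.1021 (the turbulent correlation is not needed).
Total minor-loss coefficient ΣK = 4·0.31 + 3·0.48 + 4·1.2 = 7.48.
ΔP = [f·L/D + ΣK]·(ρV²/2) = [0.1021·15.1/0.28 + 7.48]·(878·0.115²/2) = [5.506 + 7.48]·5.806 = 75.39 Pa.
ΔP = 75.39 Pa = 0.0754 kPa.

ΔP ≈ 0.0754 kPa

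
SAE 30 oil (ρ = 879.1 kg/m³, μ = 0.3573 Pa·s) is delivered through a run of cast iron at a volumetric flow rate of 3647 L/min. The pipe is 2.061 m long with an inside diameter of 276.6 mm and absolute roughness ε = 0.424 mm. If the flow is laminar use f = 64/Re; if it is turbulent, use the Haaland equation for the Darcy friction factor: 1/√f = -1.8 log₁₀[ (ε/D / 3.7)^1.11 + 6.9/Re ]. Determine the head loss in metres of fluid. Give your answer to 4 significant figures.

Q = 3647 L/min = 3647/60000 = 0.06078 m³/s.
Cross-sectional area A = πD²/4 = π(0.2766)²/4 = 0.06009 m²; mean velocity V = Q/A = 0.06078/0.06009 = 1.012 m/s.
Reynolds number Re = ρVD/μ = 879.1 · 1.012 · 0.2766 / 0.357 = 688.4.
Re < 2300 → laminar flow, so f = 64/Re = 64/688.4 = 0.09297 (the turbulent correlation is not needed).
Darcy-Weisbach: ΔP = f(L/D)(ρV²/2) = 0.09297·(2.061/0.2766)·(879.1·1.012²/2) = 0.09297·7.451·449.8 = 311.6 Pa.
Head loss h_f = ΔP/(ρg) = 311.6/(879.1·9.81) = 0.03613 m.

h_f ≈ 0.03613 m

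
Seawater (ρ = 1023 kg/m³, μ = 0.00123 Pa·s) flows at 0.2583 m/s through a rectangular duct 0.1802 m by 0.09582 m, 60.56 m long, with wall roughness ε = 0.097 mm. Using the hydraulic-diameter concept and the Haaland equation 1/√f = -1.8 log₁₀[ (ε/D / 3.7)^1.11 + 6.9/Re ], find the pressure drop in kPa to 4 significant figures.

ΔP ≈ 0.4236 kPa

Hydraulic diameter D_h = 4A/P = 4·(0.1802·0.09582)/(2·(0.1802+0.09582)) = 0.06907/0.552 = 0.1251 m.
Re = ρVD_h/μ = 1023·0.2583·0.1251/0.00123 = 2.688e+04.
ε/D_h = 9.7e-05/0.1251 = 0.000775; Haaland gives 1/√f = -1.8 log₁₀[8.25e-05+0.000257] = 6.245, so f = 0.02564.
ΔP = f(L/D_h)(ρV²/2) = 0.02564·60.56/0.1251·34.13 = 423.6 Pa.
ΔP = 0.4236 kPa.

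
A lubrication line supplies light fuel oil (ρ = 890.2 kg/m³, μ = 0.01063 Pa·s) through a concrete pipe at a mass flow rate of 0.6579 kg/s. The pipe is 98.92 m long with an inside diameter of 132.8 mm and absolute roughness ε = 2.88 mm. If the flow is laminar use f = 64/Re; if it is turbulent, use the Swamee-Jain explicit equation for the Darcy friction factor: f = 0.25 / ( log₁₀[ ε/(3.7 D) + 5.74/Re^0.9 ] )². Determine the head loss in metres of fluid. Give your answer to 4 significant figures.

h_f ≈ 0.01166 m

A = πD²/4 = π(0.1328)²/4 = 0.01385 m²; mean velocity V = ṁ/(ρA) = 0.6579/(890.2 · 0.01385) = 0.05336 m/s.
Reynolds number Re = ρVD/μ = 890.2 · 0.05336 · 0.1328 / 0.0106 = 593.4.
Re < 2300 → laminar flow, so f = 64/Re = 64/593.4 = 0.1079 (the turbulent correlation is not needed).
Darcy-Weisbach: ΔP = f(L/D)(ρV²/2) = 0.1079·(98.92/0.1328)·(890.2·0.05336²/2) = 0.1079·744.9·1.267 = 101.8 Pa.
Head loss h_f = ΔP/(ρg) = 101.8/(890.2·9.81) = 0.01166 m.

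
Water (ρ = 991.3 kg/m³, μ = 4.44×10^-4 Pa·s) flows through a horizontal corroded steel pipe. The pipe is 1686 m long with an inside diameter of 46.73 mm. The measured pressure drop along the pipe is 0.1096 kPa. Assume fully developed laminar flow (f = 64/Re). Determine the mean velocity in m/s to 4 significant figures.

V ≈ 0.009991 m/s

For laminar flow, f = 64/Re with Re = ρVD/μ, so Darcy-Weisbach reduces to ΔP = 32μLV/D². Solving for V: V = ΔP·D²/(32μL) = 109.6·(0.04673)²/(32·0.000444·1686) = 0.009991 m/s.
Check: Re = ρVD/μ = 991.3·0.009991·0.04673/0.000444 = 1042 < 2300, so the laminar assumption holds.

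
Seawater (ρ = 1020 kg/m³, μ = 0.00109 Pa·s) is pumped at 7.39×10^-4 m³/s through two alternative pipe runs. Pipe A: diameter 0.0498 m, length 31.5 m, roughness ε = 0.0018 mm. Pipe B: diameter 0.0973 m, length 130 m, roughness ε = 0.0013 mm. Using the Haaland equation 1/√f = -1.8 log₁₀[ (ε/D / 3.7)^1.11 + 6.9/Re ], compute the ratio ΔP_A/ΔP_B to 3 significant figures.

ΔP_A/ΔP_B ≈ 5.78

Pipe A: V = Q/A = 0.000739/0.001948 = 0.3794 m/s; Re = 1.768e+04; ε/D = 3.61e-05; Haaland → f = 0.02661; ΔP_A = f(L/D)(ρV²/2) = 1236 Pa.
Pipe B: V = Q/A = 0.000739/0.007436 = 0.09939 m/s; Re = 9049; ε/D = 1.34e-05; Haaland → f = 0.03176; ΔP_B = f(L/D)(ρV²/2) = 213.8 Pa.
ΔP_A/ΔP_B = 1236/213.8 = 5.78.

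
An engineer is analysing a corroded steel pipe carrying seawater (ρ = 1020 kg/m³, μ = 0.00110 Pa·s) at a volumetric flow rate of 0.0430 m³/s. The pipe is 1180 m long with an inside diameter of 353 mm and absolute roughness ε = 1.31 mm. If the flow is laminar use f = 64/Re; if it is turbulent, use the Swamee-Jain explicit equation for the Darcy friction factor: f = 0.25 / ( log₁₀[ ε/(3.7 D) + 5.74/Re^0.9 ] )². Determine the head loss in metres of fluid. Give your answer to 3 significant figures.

Cross-sectional area A = πD²/4 = π(0.353)²/4 = 0.09787 m²; mean velocity V = Q/A = 0.043/0.09787 = 0.4394 m/s.
Reynolds number Re = ρVD/μ = 1020 · 0.4394 · 0.353 / 0.0011 = 1.438e+05.
Re > 4000 → turbulent. Relative roughness ε/D = 0.00131/0.353 = 0.00371. Swamee-Jain: f = 0.25/(log₁₀[0.00371/3.7 + 5.74/1.438e+05^0.9])² = 0.25/(log₁₀[0.001 + 0.000131])² = 0.25/(-2.945)² = 0.02882.
Darcy-Weisbach: ΔP = f(L/D)(ρV²/2) = 0.02882·(1180/0.353)·(1020·0.4394²/2) = 0.02882·3343·98.45 = 9484 Pa.
Head loss h_f = ΔP/(ρg) = 9484/(1020·9.81) = 0.948 m.

h_f ≈ 0.948 m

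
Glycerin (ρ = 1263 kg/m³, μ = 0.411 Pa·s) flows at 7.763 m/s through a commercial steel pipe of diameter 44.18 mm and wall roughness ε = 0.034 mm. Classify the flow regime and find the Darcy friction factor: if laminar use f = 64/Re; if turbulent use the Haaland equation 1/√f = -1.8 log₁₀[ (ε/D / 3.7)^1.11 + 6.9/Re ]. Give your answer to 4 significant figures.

f ≈ 0.06072

Re = ρVD/μ = 1263·7.763·0.04418/0.411 = 1054.
Re < 2300 → laminar, so f = 64/Re = 0.06072 (roughness is irrelevant in laminar flow).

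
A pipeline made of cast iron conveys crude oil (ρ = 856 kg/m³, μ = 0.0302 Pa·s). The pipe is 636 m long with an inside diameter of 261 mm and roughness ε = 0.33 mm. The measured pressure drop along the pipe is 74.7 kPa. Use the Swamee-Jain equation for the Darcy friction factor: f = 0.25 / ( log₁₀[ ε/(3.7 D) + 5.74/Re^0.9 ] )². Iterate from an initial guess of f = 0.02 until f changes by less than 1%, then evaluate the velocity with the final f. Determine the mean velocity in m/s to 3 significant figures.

Rearranging Darcy-Weisbach: V = √(2·ΔP·D/(f·L·ρ)). With ε/D = 0.00033/0.261 = 0.00126, iterate starting from f = 0.02:
  f = 0.02 → V = √(2·7.47e+04·0.261/(0.02·636·856)) = 1.892 m/s; Re = ρVD/μ = 1.4e+04; f → 0.03074
  f = 0.03074 → V = 1.526 m/s; Re = 1.129e+04; f → 0.03219
  f = 0.03219 → V = 1.492 m/s; Re = 1.103e+04; f → 0.03236
Converged (Δf/f < 1%). With the final f = 0.03236: V = √(2·7.47e+04·0.261/(0.03236·636·856)) = 1.488 m/s.

V ≈ 1.49 m/s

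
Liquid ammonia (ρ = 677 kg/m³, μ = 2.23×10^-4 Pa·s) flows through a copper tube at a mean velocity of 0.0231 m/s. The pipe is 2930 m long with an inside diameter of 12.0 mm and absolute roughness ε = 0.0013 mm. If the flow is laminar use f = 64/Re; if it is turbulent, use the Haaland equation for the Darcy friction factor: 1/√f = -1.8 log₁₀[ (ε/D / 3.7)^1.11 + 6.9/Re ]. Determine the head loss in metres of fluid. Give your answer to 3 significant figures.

h_f ≈ 0.505 m

Reynolds number Re = ρVD/μ = 677 · 0.0231 · 0.012 / 0.000223 = 841.5.
Re < 2300 → laminar flow, so f = 64/Re = 64/841.5 = 0.07605 (the turbulent correlation is not needed).
Darcy-Weisbach: ΔP = f(L/D)(ρV²/2) = 0.07605·(2930/0.012)·(677·0.0231²/2) = 0.07605·2.442e+05·0.1806 = 3354 Pa.
Head loss h_f = ΔP/(ρg) = 3354/(677·9.81) = 0.505 m.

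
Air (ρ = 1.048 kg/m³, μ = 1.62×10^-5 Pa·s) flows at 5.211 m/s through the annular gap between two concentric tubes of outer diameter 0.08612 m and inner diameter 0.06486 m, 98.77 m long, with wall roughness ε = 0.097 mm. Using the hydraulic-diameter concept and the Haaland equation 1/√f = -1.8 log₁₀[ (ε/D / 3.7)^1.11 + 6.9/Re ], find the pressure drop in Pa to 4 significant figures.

ΔP ≈ 2586 Pa

Hydraulic diameter D_h = 4A/P = D_o - D_i = 0.08612 - 0.06486 = 0.02126 m.
Re = ρVD_h/μ = 1.048·5.211·0.02126/1.62e-05 = 7167.
ε/D_h = 9.7e-05/0.02126 = 0.00456; Haaland gives 1/√f = -1.8 log₁₀[0.00059+0.000963] = 5.056, so f = 0.03912.
ΔP = f(L/D_h)(ρV²/2) = 0.03912·98.77/0.02126·14.23 = 2586 Pa.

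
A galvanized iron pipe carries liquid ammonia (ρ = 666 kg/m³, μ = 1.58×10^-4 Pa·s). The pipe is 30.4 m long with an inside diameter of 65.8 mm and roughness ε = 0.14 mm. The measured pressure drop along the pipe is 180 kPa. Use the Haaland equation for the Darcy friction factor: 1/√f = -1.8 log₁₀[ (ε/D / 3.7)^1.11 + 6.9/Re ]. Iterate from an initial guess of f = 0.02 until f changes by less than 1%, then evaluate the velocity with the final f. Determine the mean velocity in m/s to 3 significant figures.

V ≈ 6.99 m/s

Rearranging Darcy-Weisbach: V = √(2·ΔP·D/(f·L·ρ)). With ε/D = 0.00014/0.0658 = 0.00213, iterate starting from f = 0.02:
  f = 0.02 → V = √(2·1.8e+05·0.0658/(0.02·30.4·666)) = 7.648 m/s; Re = ρVD/μ = 2.121e+06; f → 0.02393
  f = 0.02393 → V = 6.992 m/s; Re = 1.939e+06; f → 0.02394
Converged (Δf/f < 1%). With the final f = 0.02394: V = √(2·1.8e+05·0.0658/(0.02394·30.4·666)) = 6.991 m/s.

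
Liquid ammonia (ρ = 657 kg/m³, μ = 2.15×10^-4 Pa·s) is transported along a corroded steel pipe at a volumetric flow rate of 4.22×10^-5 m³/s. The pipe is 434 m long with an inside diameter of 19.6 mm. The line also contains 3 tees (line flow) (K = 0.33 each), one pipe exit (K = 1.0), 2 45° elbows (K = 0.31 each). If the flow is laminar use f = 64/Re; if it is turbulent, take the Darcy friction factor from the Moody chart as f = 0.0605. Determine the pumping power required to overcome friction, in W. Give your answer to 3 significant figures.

Cross-sectional area A = πD²/4 = π(0.0196)²/4 = 0.0003017 m²; mean velocity V = Q/A = 4.22e-05/0.0003017 = 0.1399 m/s.
Reynolds number Re = ρVD/μ = 657 · 0.1399 · 0.0196 / 0.000215 = 8377.
Re > 4000 → turbulent; use the Moody-chart value f = 0.0605.
Total minor-loss coefficient ΣK = 3·0.33 + 1·1 + 2·0.31 = 2.61.
ΔP = [f·L/D + ΣK]·(ρV²/2) = [0.0605·434/0.0196 + 2.61]·(657·0.1399²/2) = [1340 + 2.61]·6.426 = 8626 Pa.
Pumping power P = QΔP = 4.22e-05·8626 = 0.3640 W = 0.364 W.

P ≈ 0.364 W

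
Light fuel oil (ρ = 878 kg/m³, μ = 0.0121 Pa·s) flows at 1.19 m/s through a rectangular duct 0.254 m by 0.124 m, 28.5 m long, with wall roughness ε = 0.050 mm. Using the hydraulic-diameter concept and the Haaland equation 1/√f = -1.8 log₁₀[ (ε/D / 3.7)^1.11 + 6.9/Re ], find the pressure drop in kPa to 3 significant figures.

Hydraulic diameter D_h = 4A/P = 4·(0.254·0.124)/(2·(0.254+0.124)) = 0.126/0.756 = 0.1666 m.
Re = ρVD_h/μ = 878·1.19·0.1666/0.0121 = 1.439e+04.
ε/D_h = 5e-05/0.1666 = 0.0003; Haaland gives 1/√f = -1.8 log₁₀[2.88e-05+0.00048] = 5.929, so f = 0.02845.
ΔP = f(L/D_h)(ρV²/2) = 0.02845·28.5/0.1666·621.7 = 3024 Pa.
ΔP = 3.02 kPa.

ΔP ≈ 3.02 kPa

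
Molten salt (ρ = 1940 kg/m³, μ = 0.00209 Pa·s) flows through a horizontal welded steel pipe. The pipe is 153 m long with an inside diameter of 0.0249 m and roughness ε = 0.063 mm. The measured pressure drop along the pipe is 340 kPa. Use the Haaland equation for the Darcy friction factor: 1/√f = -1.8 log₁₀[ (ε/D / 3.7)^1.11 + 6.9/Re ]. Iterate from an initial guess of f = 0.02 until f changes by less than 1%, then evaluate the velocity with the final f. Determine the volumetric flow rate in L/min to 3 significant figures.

Q ≈ 41.3 L/min

Rearranging Darcy-Weisbach: V = √(2·ΔP·D/(f·L·ρ)). With ε/D = 6.3e-05/0.0249 = 0.00253, iterate starting from f = 0.02:
  f = 0.02 → V = √(2·3.4e+05·0.0249/(0.02·153·1940)) = 1.689 m/s; Re = ρVD/μ = 3.903e+04; f → 0.02808
  f = 0.02808 → V = 1.425 m/s; Re = 3.295e+04; f → 0.02856
  f = 0.02856 → V = 1.413 m/s; Re = 3.266e+04; f → 0.02859
Converged (Δf/f < 1%). With the final f = 0.02859: V = √(2·3.4e+05·0.0249/(0.02859·153·1940)) = 1.413 m/s.
Q = V·A = 1.413·(π/4·0.0249²) = 0.0006878 m³/s = 41.3 L/min.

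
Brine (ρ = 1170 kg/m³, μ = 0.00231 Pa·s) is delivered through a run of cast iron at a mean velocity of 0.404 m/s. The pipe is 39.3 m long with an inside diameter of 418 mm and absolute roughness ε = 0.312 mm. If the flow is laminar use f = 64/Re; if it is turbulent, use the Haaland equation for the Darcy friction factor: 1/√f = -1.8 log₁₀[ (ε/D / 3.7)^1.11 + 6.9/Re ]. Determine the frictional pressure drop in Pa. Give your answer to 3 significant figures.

ΔP ≈ 192 Pa

Reynolds number Re = ρVD/μ = 1170 · 0.404 · 0.418 / 0.00231 = 8.553e+04.
Re > 4000 → turbulent. Relative roughness ε/D = 0.000312/0.418 = 0.000746. Haaland: 1/√f = -1.8 log₁₀[(0.000746/3.7)^1.11 + 6.9/8.553e+04] = -1.8 log₁₀[7.91e-05 + 8.07e-05] = 6.834, so f = 0.02141.
Darcy-Weisbach: ΔP = f(L/D)(ρV²/2) = 0.02141·(39.3/0.418)·(1170·0.404²/2) = 0.02141·94.02·95.48 = 192.2 Pa.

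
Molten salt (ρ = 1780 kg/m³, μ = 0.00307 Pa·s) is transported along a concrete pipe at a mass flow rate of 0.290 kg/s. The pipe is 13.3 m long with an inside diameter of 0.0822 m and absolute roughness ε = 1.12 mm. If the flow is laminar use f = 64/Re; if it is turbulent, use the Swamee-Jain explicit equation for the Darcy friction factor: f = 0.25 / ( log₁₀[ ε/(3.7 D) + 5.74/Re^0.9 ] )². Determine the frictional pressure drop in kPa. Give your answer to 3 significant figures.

A = πD²/4 = π(0.0822)²/4 = 0.005307 m²; mean velocity V = ṁ/(ρA) = 0.29/(1780 · 0.005307) = 0.0307 m/s.
Reynolds number Re = ρVD/μ = 1780 · 0.0307 · 0.0822 / 0.00307 = 1463.
Re < 2300 → laminar flow, so f = 64/Re = 64/1463 = 0.04374 (the turbulent correlation is not needed).
Darcy-Weisbach: ΔP = f(L/D)(ρV²/2) = 0.04374·(13.3/0.0822)·(1780·0.0307²/2) = 0.04374·161.8·0.8388 = 5.937 Pa.
ΔP = 5.937 Pa = 0.00594 kPa.

ΔP ≈ 0.00594 kPa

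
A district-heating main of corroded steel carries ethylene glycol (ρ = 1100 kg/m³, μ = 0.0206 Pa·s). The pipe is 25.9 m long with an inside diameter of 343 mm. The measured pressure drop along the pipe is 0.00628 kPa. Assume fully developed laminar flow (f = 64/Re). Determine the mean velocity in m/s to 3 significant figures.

V ≈ 0.0433 m/s

For laminar flow, f = 64/Re with Re = ρVD/μ, so Darcy-Weisbach reduces to ΔP = 32μLV/D². Solving for V: V = ΔP·D²/(32μL) = 6.28·(0.343)²/(32·0.0206·25.9) = 0.04327 m/s.
Check: Re = ρVD/μ = 1100·0.04327·0.343/0.0206 = 792.6 < 2300, so the laminar assumption holds.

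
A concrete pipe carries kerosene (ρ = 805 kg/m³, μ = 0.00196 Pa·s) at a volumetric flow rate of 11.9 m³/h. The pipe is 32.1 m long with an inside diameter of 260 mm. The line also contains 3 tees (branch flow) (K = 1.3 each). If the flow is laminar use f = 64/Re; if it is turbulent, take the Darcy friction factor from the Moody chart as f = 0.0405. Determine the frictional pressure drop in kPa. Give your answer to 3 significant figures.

Q = 11.9 m³/h = 11.9/3600 = 0.003306 m³/s.
Cross-sectional area A = πD²/4 = π(0.26)²/4 = 0.05309 m²; mean velocity V = Q/A = 0.003306/0.05309 = 0.06226 m/s.
Reynolds number Re = ρVD/μ = 805 · 0.06226 · 0.26 / 0.00196 = 6648.
Re > 4000 → turbulent; use the Moody-chart value f = 0.0405.
Total minor-loss coefficient ΣK = 3·1.3 = 3.9.
ΔP = [f·L/D + ΣK]·(ρV²/2) = [0.0405·32.1/0.26 + 3.9]·(805·0.06226²/2) = [5 + 3.9]·1.56 = 13.89 Pa.
ΔP = 13.89 Pa = 0.0139 kPa.

ΔP ≈ 0.0139 kPa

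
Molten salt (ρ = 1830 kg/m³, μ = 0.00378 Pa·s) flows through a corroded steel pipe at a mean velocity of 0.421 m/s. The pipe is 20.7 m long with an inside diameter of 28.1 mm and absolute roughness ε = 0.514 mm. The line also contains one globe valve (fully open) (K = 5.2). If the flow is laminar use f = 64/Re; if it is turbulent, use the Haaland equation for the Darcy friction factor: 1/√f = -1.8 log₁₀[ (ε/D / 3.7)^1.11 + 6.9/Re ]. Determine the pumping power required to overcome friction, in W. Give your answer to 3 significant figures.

P ≈ 1.89 W

Reynolds number Re = ρVD/μ = 1830 · 0.421 · 0.0281 / 0.00378 = 5727.
Re > 4000 → turbulent. Relative roughness ε/D = 0.000514/0.0281 = 0.0183. Haaland: 1/√f = -1.8 log₁₀[(0.0183/3.7)^1.11 + 6.9/5727] = -1.8 log₁₀[0.00276 + 0.0012] = 4.324, so f = 0.05349.
Total minor-loss coefficient ΣK = 1·5.2 = 5.2.
ΔP = [f·L/D + ΣK]·(ρV²/2) = [0.05349·20.7/0.0281 + 5.2]·(1830·0.421²/2) = [39.4 + 5.2]·162.2 = 7233 Pa.
Q = V·A = 0.421·0.0006202 = 0.0002611 m³/s.
Pumping power P = QΔP = 0.0002611·7233 = 1.889 W = 1.89 W.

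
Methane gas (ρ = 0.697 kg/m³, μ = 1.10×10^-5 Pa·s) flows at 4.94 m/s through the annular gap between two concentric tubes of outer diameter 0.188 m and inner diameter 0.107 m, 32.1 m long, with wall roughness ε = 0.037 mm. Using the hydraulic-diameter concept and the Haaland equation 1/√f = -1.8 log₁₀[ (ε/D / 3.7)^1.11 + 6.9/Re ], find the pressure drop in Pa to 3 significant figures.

Hydraulic diameter D_h = 4A/P = D_o - D_i = 0.188 - 0.107 = 0.081 m.
Re = ρVD_h/μ = 0.697·4.94·0.081/1.1e-05 = 2.535e+04.
ε/D_h = 3.7e-05/0.081 = 0.000457; Haaland gives 1/√f = -1.8 log₁₀[4.59e-05+0.000272] = 6.296, so f = 0.02523.
ΔP = f(L/D_h)(ρV²/2) = 0.02523·32.1/0.081·8.505 = 85.04 Pa.

ΔP ≈ 85.0 Pa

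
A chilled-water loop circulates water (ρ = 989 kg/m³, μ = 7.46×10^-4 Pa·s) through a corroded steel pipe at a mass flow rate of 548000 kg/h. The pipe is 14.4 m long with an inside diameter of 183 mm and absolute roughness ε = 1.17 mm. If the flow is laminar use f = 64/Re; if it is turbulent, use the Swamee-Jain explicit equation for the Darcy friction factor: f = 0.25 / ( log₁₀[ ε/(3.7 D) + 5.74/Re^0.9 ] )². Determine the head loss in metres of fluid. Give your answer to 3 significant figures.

ṁ = 548000 kg/h = 548000/3600 = 152.2 kg/s.
A = πD²/4 = π(0.183)²/4 = 0.0263 m²; mean velocity V = ṁ/(ρA) = 152.2/(989 · 0.0263) = 5.852 m/s.
Reynolds number Re = ρVD/μ = 989 · 5.852 · 0.183 / 0.000746 = 1.42e+06.
Re > 4000 → turbulent. Relative roughness ε/D = 0.00117/0.183 = 0.00639. Swamee-Jain: f = 0.25/(log₁₀[0.00639/3.7 + 5.74/1.42e+06^0.9])² = 0.25/(log₁₀[0.00173 + 1.67e-05])² = 0.25/(-2.758)² = 0.03286.
Darcy-Weisbach: ΔP = f(L/D)(ρV²/2) = 0.03286·(14.4/0.183)·(989·5.852²/2) = 0.03286·78.69·1.693e+04 = 4.378e+04 Pa.
Head loss h_f = ΔP/(ρg) = 4.378e+04/(989·9.81) = 4.51 m.

h_f ≈ 4.51 m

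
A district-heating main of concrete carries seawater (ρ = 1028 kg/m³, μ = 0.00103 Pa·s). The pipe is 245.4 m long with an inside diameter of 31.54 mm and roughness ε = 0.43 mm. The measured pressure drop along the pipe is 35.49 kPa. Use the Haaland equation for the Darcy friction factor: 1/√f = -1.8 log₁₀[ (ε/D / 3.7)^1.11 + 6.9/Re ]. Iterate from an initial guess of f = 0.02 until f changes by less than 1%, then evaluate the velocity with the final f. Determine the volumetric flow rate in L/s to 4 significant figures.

Rearranging Darcy-Weisbach: V = √(2·ΔP·D/(f·L·ρ)). With ε/D = 0.00043/0.03154 = 0.0136, iterate starting from f = 0.02:
  f = 0.02 → V = √(2·3.549e+04·0.03154/(0.02·245.4·1028)) = 0.6661 m/s; Re = ρVD/μ = 2.097e+04; f → 0.04446
  f = 0.04446 → V = 0.4468 m/s; Re = 1.406e+04; f → 0.04546
  f = 0.04546 → V = 0.4418 m/s; Re = 1.391e+04; f → 0.0455
Converged (Δf/f < 1%). With the final f = 0.0455: V = √(2·3.549e+04·0.03154/(0.0455·245.4·1028)) = 0.4416 m/s.
Q = V·A = 0.4416·(π/4·0.03154²) = 0.0003451 m³/s = 0.3451 L/s.

Q ≈ 0.3451 L/s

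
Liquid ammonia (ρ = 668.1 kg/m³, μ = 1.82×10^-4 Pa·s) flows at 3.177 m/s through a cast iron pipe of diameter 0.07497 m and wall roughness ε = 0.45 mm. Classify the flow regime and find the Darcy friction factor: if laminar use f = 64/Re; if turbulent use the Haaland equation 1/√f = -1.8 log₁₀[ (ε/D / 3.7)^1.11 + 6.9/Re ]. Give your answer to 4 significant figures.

f ≈ 0.03227

Re = ρVD/μ = 668.1·3.177·0.07497/0.000182 = 8.743e+05.
Re > 4000 → turbulent. ε/D = 0.00045/0.07497 = 0.006; Haaland: 1/√f = -1.8 log₁₀[0.0008 + 7.89e-06] = 5.567, so f = 0.03227.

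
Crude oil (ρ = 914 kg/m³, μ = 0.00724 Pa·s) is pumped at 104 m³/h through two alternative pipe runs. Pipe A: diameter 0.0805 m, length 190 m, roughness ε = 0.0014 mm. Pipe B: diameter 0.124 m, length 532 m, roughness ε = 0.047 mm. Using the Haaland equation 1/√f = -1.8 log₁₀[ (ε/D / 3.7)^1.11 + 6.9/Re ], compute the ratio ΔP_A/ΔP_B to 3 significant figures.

Pipe A: V = Q/A = 0.02889/0.00509 = 5.676 m/s; Re = 5.768e+04; ε/D = 1.74e-05; Haaland → f = 0.02011; ΔP_A = f(L/D)(ρV²/2) = 6.988e+05 Pa.
Pipe B: V = Q/A = 0.02889/0.01208 = 2.392 m/s; Re = 3.745e+04; ε/D = 0.000379; Haaland → f = 0.02311; ΔP_B = f(L/D)(ρV²/2) = 2.593e+05 Pa.
ΔP_A/ΔP_B = 6.988e+05/2.593e+05 = 2.69.

ΔP_A/ΔP_B ≈ 2.69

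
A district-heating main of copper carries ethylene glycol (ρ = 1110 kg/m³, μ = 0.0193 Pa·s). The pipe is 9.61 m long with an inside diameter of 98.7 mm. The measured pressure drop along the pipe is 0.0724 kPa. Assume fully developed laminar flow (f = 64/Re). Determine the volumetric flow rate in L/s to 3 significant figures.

Q ≈ 0.909 L/s

For laminar flow, f = 64/Re with Re = ρVD/μ, so Darcy-Weisbach reduces to ΔP = 32μLV/D². Solving for V: V = ΔP·D²/(32μL) = 72.4·(0.0987)²/(32·0.0193·9.61) = 0.1188 m/s.
Check: Re = ρVD/μ = 1110·0.1188·0.0987/0.0193 = 674.6 < 2300, so the laminar assumption holds.
Q = V·A = 0.1188·(π/4·0.0987²) = 0.0009092 m³/s = 0.909 L/s.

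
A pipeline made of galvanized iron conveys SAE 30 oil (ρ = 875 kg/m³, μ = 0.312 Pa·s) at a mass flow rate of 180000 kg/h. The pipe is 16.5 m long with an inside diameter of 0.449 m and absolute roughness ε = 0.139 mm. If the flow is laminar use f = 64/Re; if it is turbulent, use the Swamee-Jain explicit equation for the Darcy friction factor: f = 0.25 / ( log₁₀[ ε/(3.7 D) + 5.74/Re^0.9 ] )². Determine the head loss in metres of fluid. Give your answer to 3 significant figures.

ṁ = 180000 kg/h = 180000/3600 = 50 kg/s.
A = πD²/4 = π(0.449)²/4 = 0.1583 m²; mean velocity V = ṁ/(ρA) = 50/(875 · 0.1583) = 0.3609 m/s.
Reynolds number Re = ρVD/μ = 875 · 0.3609 · 0.449 / 0.312 = 454.4.
Re < 2300 → laminar flow, so f = 64/Re = 64/454.4 = 0.1408 (the turbulent correlation is not needed).
Darcy-Weisbach: ΔP = f(L/D)(ρV²/2) = 0.1408·(16.5/0.449)·(875·0.3609²/2) = 0.1408·36.75·56.98 = 294.9 Pa.
Head loss h_f = ΔP/(ρg) = 294.9/(875·9.81) = 0.0344 m.

h_f ≈ 0.0344 m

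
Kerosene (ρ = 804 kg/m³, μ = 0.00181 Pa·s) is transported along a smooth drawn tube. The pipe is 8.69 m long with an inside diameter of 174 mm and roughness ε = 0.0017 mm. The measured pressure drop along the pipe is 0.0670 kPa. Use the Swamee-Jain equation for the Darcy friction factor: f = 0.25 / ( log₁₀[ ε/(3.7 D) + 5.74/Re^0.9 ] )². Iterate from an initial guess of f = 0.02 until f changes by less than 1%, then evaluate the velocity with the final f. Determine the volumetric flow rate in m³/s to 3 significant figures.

Rearranging Darcy-Weisbach: V = √(2·ΔP·D/(f·L·ρ)). With ε/D = 1.7e-06/0.174 = 9.77e-06, iterate starting from f = 0.02:
  f = 0.02 → V = √(2·67·0.174/(0.02·8.69·804)) = 0.4085 m/s; Re = ρVD/μ = 3.157e+04; f → 0.02312
  f = 0.02312 → V = 0.3799 m/s; Re = 2.936e+04; f → 0.02352
  f = 0.02352 → V = 0.3767 m/s; Re = 2.911e+04; f → 0.02357
Converged (Δf/f < 1%). With the final f = 0.02357: V = √(2·67·0.174/(0.02357·8.69·804)) = 0.3763 m/s.
Q = V·A = 0.3763·(π/4·0.174²) = 0.008947 m³/s = 0.00895 m³/s.

Q ≈ 0.00895 m³/s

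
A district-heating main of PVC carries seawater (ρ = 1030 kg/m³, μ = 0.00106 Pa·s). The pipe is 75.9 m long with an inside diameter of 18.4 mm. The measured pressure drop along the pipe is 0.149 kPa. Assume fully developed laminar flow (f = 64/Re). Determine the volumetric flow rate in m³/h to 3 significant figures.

Q ≈ 0.0188 m³/h

For laminar flow, f = 64/Re with Re = ρVD/μ, so Darcy-Weisbach reduces to ΔP = 32μLV/D². Solving for V: V = ΔP·D²/(32μL) = 149·(0.0184)²/(32·0.00106·75.9) = 0.01959 m/s.
Check: Re = ρVD/μ = 1030·0.01959·0.0184/0.00106 = 350.3 < 2300, so the laminar assumption holds.
Q = V·A = 0.01959·(π/4·0.0184²) = 5.21e-06 m³/s = 0.0188 m³/h.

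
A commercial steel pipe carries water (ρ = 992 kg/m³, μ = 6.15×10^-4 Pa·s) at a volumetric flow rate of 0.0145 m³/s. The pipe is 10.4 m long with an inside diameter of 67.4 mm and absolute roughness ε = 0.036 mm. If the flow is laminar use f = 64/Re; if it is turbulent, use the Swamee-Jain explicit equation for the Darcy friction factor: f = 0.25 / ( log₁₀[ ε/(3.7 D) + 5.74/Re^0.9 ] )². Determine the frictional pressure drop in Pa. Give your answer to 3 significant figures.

Cross-sectional area A = πD²/4 = π(0.0674)²/4 = 0.003568 m²; mean velocity V = Q/A = 0.0145/0.003568 = 4.064 m/s.
Reynolds number Re = ρVD/μ = 992 · 4.064 · 0.0674 / 0.000615 = 4.418e+05.
Re > 4000 → turbulent. Relative roughness ε/D = 3.6e-05/0.0674 = 0.000534. Swamee-Jain: f = 0.25/(log₁₀[0.000534/3.7 + 5.74/4.418e+05^0.9])² = 0.25/(log₁₀[0.000144 + 4.77e-05])² = 0.25/(-3.717)² = 0.0181.
Darcy-Weisbach: ΔP = f(L/D)(ρV²/2) = 0.0181·(10.4/0.0674)·(992·4.064²/2) = 0.0181·154.3·8192 = 2.288e+04 Pa.

ΔP ≈ 22900 Pa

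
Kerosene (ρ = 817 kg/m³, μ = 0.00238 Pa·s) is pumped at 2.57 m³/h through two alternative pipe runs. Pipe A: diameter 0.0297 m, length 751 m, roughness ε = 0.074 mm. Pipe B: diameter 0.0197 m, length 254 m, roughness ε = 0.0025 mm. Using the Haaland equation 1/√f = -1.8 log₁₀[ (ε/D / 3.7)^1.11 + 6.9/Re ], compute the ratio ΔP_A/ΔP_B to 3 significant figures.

ΔP_A/ΔP_B ≈ 0.468

Pipe A: V = Q/A = 0.0007139/0.0006928 = 1.03 m/s; Re = 1.051e+04; ε/D = 0.00249; Haaland → f = 0.03387; ΔP_A = f(L/D)(ρV²/2) = 3.715e+05 Pa.
Pipe B: V = Q/A = 0.0007139/0.0003048 = 2.342 m/s; Re = 1.584e+04; ε/D = 0.000127; Haaland → f = 0.0275; ΔP_B = f(L/D)(ρV²/2) = 7.946e+05 Pa.
ΔP_A/ΔP_B = 3.715e+05/7.946e+05 = 0.468.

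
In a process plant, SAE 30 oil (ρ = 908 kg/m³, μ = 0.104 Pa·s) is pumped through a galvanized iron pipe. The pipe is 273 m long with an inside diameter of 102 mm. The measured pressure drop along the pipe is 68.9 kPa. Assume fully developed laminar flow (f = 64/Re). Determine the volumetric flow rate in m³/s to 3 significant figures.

Q ≈ 0.00645 m³/s

For laminar flow, f = 64/Re with Re = ρVD/μ, so Darcy-Weisbach reduces to ΔP = 32μLV/D². Solving for V: V = ΔP·D²/(32μL) = 6.89e+04·(0.102)²/(32·0.104·273) = 0.789 m/s.
Check: Re = ρVD/μ = 908·0.789·0.102/0.104 = 702.6 < 2300, so the laminar assumption holds.
Q = V·A = 0.789·(π/4·0.102²) = 0.006447 m³/s = 0.00645 m³/s.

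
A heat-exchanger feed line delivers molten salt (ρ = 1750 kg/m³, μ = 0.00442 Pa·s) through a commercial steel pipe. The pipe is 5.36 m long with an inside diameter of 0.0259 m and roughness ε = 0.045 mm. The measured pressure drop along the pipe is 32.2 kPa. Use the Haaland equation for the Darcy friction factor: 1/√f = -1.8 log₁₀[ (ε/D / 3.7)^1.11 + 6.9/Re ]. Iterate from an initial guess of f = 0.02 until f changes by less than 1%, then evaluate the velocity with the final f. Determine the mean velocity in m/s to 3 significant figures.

Rearranging Darcy-Weisbach: V = √(2·ΔP·D/(f·L·ρ)). With ε/D = 4.5e-05/0.0259 = 0.00174, iterate starting from f = 0.02:
  f = 0.02 → V = √(2·3.22e+04·0.0259/(0.02·5.36·1750)) = 2.982 m/s; Re = ρVD/μ = 3.058e+04; f → 0.0272
  f = 0.0272 → V = 2.557 m/s; Re = 2.622e+04; f → 0.02779
  f = 0.02779 → V = 2.529 m/s; Re = 2.594e+04; f → 0.02784
Converged (Δf/f < 1%). With the final f = 0.02784: V = √(2·3.22e+04·0.0259/(0.02784·5.36·1750)) = 2.527 m/s.

V ≈ 2.53 m/s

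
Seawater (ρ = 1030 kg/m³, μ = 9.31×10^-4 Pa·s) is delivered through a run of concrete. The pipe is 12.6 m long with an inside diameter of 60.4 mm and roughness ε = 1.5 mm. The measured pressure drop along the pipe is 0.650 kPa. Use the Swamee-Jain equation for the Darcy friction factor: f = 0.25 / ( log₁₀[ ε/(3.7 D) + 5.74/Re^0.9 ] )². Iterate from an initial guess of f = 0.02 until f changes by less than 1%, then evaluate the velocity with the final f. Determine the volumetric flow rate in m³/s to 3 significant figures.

Rearranging Darcy-Weisbach: V = √(2·ΔP·D/(f·L·ρ)). With ε/D = 0.0015/0.0604 = 0.0248, iterate starting from f = 0.02:
  f = 0.02 → V = √(2·650·0.0604/(0.02·12.6·1030)) = 0.55 m/s; Re = ρVD/μ = 3.675e+04; f → 0.05433
  f = 0.05433 → V = 0.3337 m/s; Re = 2.23e+04; f → 0.0551
  f = 0.0551 → V = 0.3314 m/s; Re = 2.214e+04; f → 0.05512
Converged (Δf/f < 1%). With the final f = 0.05512: V = √(2·650·0.0604/(0.05512·12.6·1030)) = 0.3313 m/s.
Q = V·A = 0.3313·(π/4·0.0604²) = 0.0009493 m³/s = 9.49×10^-4 m³/s.

Q ≈ 9.49×10^-4 m³/s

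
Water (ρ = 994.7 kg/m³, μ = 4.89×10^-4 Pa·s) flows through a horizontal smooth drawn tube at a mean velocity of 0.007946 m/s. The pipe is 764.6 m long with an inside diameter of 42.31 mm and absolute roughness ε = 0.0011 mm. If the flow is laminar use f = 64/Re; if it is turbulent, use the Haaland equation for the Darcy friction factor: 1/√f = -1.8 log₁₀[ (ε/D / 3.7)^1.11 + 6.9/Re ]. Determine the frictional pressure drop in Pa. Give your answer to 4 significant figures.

ΔP ≈ 53.11 Pa

Reynolds number Re = ρVD/μ = 994.7 · 0.007946 · 0.04231 / 0.000489 = 683.9.
Re < 2300 → laminar flow, so f = 64/Re = 64/683.9 = 0.09358 (the turbulent correlation is not needed).
Darcy-Weisbach: ΔP = f(L/D)(ρV²/2) = 0.09358·(764.6/0.04231)·(994.7·0.007946²/2) = 0.09358·1.807e+04·0.0314 = 53.11 Pa.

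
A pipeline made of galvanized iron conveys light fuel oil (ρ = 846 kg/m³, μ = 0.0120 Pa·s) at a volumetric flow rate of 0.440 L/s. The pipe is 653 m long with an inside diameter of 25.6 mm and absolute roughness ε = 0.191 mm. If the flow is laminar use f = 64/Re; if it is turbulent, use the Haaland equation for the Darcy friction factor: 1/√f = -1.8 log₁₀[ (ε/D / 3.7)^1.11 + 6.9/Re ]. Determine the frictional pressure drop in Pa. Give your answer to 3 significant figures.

ΔP ≈ 327000 Pa

Q = 0.440 L/s = 0.440/1000 = 0.00044 m³/s.
Cross-sectional area A = πD²/4 = π(0.0256)²/4 = 0.0005147 m²; mean velocity V = Q/A = 0.00044/0.0005147 = 0.8548 m/s.
Reynolds number Re = ρVD/μ = 846 · 0.8548 · 0.0256 / 0.012 = 1543.
Re < 2300 → laminar flow, so f = 64/Re = 64/1543 = 0.04148 (the turbulent correlation is not needed).
Darcy-Weisbach: ΔP = f(L/D)(ρV²/2) = 0.04148·(653/0.0256)·(846·0.8548²/2) = 0.04148·2.551e+04·309.1 = 3.271e+05 Pa.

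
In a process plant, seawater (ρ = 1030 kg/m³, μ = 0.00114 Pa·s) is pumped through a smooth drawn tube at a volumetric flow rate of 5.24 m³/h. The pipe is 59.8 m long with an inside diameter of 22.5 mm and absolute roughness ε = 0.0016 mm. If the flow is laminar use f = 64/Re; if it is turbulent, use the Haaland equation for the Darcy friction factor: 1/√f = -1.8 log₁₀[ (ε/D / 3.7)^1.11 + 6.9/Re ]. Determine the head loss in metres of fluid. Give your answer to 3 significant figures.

h_f ≈ 34.9 m

Q = 5.24 m³/h = 5.24/3600 = 0.001456 m³/s.
Cross-sectional area A = πD²/4 = π(0.0225)²/4 = 0.0003976 m²; mean velocity V = Q/A = 0.001456/0.0003976 = 3.661 m/s.
Reynolds number Re = ρVD/μ = 1030 · 3.661 · 0.0225 / 0.00114 = 7.442e+04.
Re > 4000 → turbulent. Relative roughness ε/D = 1.6e-06/0.0225 = 7.11e-05. Haaland: 1/√f = -1.8 log₁₀[(7.11e-05/3.7)^1.11 + 6.9/7.442e+04] = -1.8 log₁₀[5.82e-06 + 9.27e-05] = 7.212, so f = 0.01923.
Darcy-Weisbach: ΔP = f(L/D)(ρV²/2) = 0.01923·(59.8/0.0225)·(1030·3.661²/2) = 0.01923·2658·6902 = 3.527e+05 Pa.
Head loss h_f = ΔP/(ρg) = 3.527e+05/(1030·9.81) = 34.9 m.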